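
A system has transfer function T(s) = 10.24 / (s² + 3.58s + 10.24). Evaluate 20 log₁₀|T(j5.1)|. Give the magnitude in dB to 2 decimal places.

|(j5.1)² + 3.58(j5.1) + 10.24| = |-15.77 + j18.258| = 24.13
|T(j5.1)| = 10.24 / 24.13 = 0.42444
20 log₁₀(0.42444) = -7.444 dB

-7.44 dB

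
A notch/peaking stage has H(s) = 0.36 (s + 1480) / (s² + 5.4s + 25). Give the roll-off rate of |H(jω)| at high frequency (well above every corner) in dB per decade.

-20 dB/decade

With 1 zero and 2 poles, the high-frequency asymptotic slope is 20 × (1 − 2) = -20 dB/decade.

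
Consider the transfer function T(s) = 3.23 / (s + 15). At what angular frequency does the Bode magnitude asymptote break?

The single real pole at s = −15 gives a corner at ω = 15 rad/s.

15 rad/s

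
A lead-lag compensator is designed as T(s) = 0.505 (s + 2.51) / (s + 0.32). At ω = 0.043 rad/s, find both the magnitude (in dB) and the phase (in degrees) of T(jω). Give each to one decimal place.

|T| = 11.9 dB, ∠T = -6.7°

|j0.043 + 2.51| = √(0.043² + 2.51²) = 2.51
|j0.043 + 0.32| = √(0.043² + 0.32²) = 0.3229
|T(j0.043)| = 0.505 × 2.51 / 0.3229 = 3.9264
20 log₁₀(3.9264) = 11.88 dB
∠(j0.043 + 2.51) = arctan(0.043/2.51) = 0.98°
∠(j0.043 + 0.32) = arctan(0.043/0.32) = 7.65°
∠T(j0.043) = 0.98° − 7.65° = -6.67°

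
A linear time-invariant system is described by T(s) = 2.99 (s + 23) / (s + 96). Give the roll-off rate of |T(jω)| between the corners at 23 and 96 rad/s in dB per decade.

In this band the factors already past their corner are: zero at 23; net slope = 20 dB/decade.

20 dB/decade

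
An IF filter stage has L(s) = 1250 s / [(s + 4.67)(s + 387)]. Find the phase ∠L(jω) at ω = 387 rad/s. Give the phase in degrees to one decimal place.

-44.3°

∠(j387) = 90.00°
∠(j387 + 4.67) = arctan(387/4.67) = 89.31°
∠(j387 + 387) = arctan(387/387) = 45.00°
∠L(j387) = 90.00° − (89.31° + 45.00°) = -44.31°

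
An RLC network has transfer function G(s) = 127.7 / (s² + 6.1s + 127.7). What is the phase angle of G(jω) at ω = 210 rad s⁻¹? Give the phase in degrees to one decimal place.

-178.3°

∠[(j210)² + 6.1(j210) + 127.7] = ∠[-43972 + j1281] = 178.33°
∠G(j210) = −178.33° = -178.33°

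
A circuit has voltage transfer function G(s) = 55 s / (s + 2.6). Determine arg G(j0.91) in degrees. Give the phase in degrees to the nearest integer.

71°

∠(j0.91) = 90.00°
∠(j0.91 + 2.6) = arctan(0.91/2.6) = 19.29°
∠G(j0.91) = 90.00° − 19.29° = 70.71°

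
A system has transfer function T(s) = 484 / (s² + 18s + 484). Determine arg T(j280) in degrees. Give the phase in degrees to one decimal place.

-176.3°

∠[(j280)² + 18(j280) + 484] = ∠[-77916 + j5040] = 176.30°
∠T(j280) = −176.30° = -176.30°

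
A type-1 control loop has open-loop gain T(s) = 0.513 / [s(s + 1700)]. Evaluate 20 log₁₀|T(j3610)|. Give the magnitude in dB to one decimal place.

|j3610 + 1700| = √(3610² + 1700²) = 3990
|j3610| = 3610
|T(j3610)| = 0.513 / (3990 × 3610) = 3.5613e-08
20 log₁₀(3.5613e-08) = -148.97 dB

-149.0 dB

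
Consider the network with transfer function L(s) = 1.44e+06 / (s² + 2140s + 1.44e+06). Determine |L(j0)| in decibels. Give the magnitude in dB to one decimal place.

0.0 dB

L(0) = 1.44e+06 / 1.44e+06 = 1
20 log₁₀(1) = 0.00 dB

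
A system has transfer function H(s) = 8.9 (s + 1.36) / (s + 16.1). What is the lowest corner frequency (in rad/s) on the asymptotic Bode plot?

1.36 rad/s

Break frequencies occur at each pole and zero magnitude: 1.36 rad/s, 16.1 rad/s.
The lowest is 1.36 rad/s.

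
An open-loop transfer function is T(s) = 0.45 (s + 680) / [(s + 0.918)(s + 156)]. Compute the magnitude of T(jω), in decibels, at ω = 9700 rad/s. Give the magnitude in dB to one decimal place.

|j9700 + 680| = √(9700² + 680²) = 9724
|j9700 + 0.918| = √(9700² + 0.918²) = 9700
|j9700 + 156| = √(9700² + 156²) = 9701
|T(j9700)| = 0.45 × 9724 / (9700 × 9701) = 4.65e-05
20 log₁₀(4.65e-05) = -86.65 dB

-86.7 dB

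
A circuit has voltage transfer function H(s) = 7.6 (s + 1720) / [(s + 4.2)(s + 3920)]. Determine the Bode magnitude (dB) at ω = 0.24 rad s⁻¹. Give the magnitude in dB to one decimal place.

|j0.24 + 1720| = √(0.24² + 1720²) = 1720
|j0.24 + 4.2| = √(0.24² + 4.2²) = 4.207
|j0.24 + 3920| = √(0.24² + 3920²) = 3920
|H(j0.24)| = 7.6 × 1720 / (4.207 × 3920) = 0.79268
20 log₁₀(0.79268) = -2.02 dB

-2.0 dB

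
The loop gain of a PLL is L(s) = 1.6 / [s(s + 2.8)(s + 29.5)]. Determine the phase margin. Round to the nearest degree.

Gain crossover: |L(jω)| = 1 at ω ≈ 0.0194 rad/s.
∠L(j0.0194) = −90° − arctan(0.0194/2.8) − arctan(0.0194/29.5) ≈ -90.43°
PM = 180° + (-90.43°) = 89.57°

90°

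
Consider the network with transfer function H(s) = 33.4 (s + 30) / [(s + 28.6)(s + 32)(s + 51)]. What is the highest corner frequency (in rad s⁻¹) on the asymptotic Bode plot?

Break frequencies occur at each pole and zero magnitude: 28.6 rad s⁻¹, 30 rad s⁻¹, 32 rad s⁻¹, 51 rad s⁻¹.
The highest is 51 rad s⁻¹.

51 rad s⁻¹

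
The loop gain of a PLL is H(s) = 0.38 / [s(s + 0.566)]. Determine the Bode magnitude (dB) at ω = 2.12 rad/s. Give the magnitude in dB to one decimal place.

|j2.12 + 0.566| = √(2.12² + 0.566²) = 2.194
|j2.12| = 2.12
|H(j2.12)| = 0.38 / (2.194 × 2.12) = 0.081688
20 log₁₀(0.081688) = -21.76 dB

-21.8 dB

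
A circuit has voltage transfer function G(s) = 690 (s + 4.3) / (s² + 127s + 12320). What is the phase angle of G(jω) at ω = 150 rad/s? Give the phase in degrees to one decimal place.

-29.8°

∠(j150 + 4.3) = arctan(150/4.3) = 88.36°
∠[(j150)² + 127(j150) + 12320] = ∠[-10180 + j19050] = 118.12°
∠G(j150) = 88.36° − 118.12° = -29.76°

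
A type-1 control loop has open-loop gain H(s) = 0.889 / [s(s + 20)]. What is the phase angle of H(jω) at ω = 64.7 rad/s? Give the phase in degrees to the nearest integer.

∠(j64.7 + 20) = arctan(64.7/20) = 72.82°
∠(j64.7) = 90.00°
∠H(j64.7) = − (72.82° + 90.00°) = -162.82°

-163°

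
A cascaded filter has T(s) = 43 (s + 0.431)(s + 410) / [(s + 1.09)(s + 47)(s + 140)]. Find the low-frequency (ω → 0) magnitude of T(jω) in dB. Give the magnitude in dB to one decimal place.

T(0) = 43 × 0.431 × 410 / (1.09 × 47 × 140) = 1.0594
20 log₁₀(1.0594) = 0.50 dB

0.5 dB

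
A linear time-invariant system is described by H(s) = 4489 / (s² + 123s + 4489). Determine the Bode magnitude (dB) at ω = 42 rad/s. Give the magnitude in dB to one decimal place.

-2.3 dB

|(j42)² + 123(j42) + 4489| = |2725 + j5166| = 5841
|H(j42)| = 4489 / 5841 = 0.76858
20 log₁₀(0.76858) = -2.29 dB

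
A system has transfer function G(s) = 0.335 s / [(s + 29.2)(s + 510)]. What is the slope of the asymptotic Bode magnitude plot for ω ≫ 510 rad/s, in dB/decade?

-20 dB/decade

With 1 zero and 2 poles, the high-frequency asymptotic slope is 20 × (1 − 2) = -20 dB/decade.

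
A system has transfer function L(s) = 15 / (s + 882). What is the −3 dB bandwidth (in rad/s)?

For a single-pole low-pass, the −3 dB point is at the pole: ω = 882 rad/s.

882 rad/s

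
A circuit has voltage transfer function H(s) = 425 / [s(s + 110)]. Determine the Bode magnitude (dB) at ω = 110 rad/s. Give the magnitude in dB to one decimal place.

|j110 + 110| = √(110² + 110²) = 155.6
|j110| = 110
|H(j110)| = 425 / (155.6 × 110) = 0.024836
20 log₁₀(0.024836) = -32.10 dB

-32.1 dB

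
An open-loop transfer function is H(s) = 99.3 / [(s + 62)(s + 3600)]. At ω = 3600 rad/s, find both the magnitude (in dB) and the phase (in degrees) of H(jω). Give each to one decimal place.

|j3600 + 62| = √(3600² + 62²) = 3601
|j3600 + 3600| = √(3600² + 3600²) = 5091
|H(j3600)| = 99.3 / (3601 × 5091) = 5.4171e-06
20 log₁₀(5.4171e-06) = -105.32 dB
∠(j3600 + 62) = arctan(3600/62) = 89.01°
∠(j3600 + 3600) = arctan(3600/3600) = 45.00°
∠H(j3600) = − (89.01° + 45.00°) = -134.01°

|H| = -105.3 dB, ∠H = -134.0°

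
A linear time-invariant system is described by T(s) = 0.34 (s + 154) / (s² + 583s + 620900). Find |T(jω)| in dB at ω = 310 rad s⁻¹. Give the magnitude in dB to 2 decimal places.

|j310 + 154| = √(310² + 154²) = 346.1
|(j310)² + 583(j310) + 620900| = |5.248e+05 + j1.8073e+05| = 5.55e+05
|T(j310)| = 0.34 × 346.1 / 5.55e+05 = 0.00021203
20 log₁₀(0.00021203) = -73.472 dB

-73.47 dB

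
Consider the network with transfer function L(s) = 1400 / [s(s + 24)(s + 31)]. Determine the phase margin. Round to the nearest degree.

Gain crossover: |L(jω)| = 1 at ω ≈ 1.87 rad s⁻¹.
∠L(j1.87) = −90° − arctan(1.87/24) − arctan(1.87/31) ≈ -97.92°
PM = 180° + (-97.92°) = 82.08°

82°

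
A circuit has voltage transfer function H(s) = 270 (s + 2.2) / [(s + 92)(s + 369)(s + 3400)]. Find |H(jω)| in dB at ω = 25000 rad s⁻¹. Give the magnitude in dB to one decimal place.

-127.4 dB

|j25000 + 2.2| = √(25000² + 2.2²) = 2.5e+04
|j25000 + 92| = √(25000² + 92²) = 2.5e+04
|j25000 + 369| = √(25000² + 369²) = 2.5e+04
|j25000 + 3400| = √(25000² + 3400²) = 2.523e+04
|H(j25000)| = 270 × 2.5e+04 / (2.5e+04 × 2.5e+04 × 2.523e+04) = 4.2801e-07
20 log₁₀(4.2801e-07) = -127.37 dB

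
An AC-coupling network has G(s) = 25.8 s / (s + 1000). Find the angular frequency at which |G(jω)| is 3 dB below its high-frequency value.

1000 rad/s

For a single-pole high-pass, the −3 dB point is at the pole: ω = 1000 rad/s.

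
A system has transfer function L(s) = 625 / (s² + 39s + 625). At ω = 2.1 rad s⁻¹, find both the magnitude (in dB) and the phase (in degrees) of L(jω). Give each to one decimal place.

|L| = -0.0 dB, ∠L = -7.5°

|(j2.1)² + 39(j2.1) + 625| = |620.59 + j81.9| = 626
|L(j2.1)| = 625 / 626 = 0.99845
20 log₁₀(0.99845) = -0.01 dB
∠[(j2.1)² + 39(j2.1) + 625] = ∠[620.59 + j81.9] = 7.52°
∠L(j2.1) = −7.52° = -7.52°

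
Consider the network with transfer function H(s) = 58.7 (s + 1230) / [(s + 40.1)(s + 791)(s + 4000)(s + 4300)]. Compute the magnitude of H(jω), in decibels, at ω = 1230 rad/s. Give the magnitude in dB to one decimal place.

|j1230 + 1230| = √(1230² + 1230²) = 1739
|j1230 + 40.1| = √(1230² + 40.1²) = 1231
|j1230 + 791| = √(1230² + 791²) = 1462
|j1230 + 4000| = √(1230² + 4000²) = 4185
|j1230 + 4300| = √(1230² + 4300²) = 4472
|H(j1230)| = 58.7 × 1739 / (1231 × 1462 × 4185 × 4472) = 3.0313e-09
20 log₁₀(3.0313e-09) = -170.37 dB

-170.4 dB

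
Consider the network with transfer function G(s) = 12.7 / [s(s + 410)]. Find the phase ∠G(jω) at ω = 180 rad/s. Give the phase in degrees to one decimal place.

-113.7°

∠(j180 + 410) = arctan(180/410) = 23.70°
∠(j180) = 90.00°
∠G(j180) = − (23.70° + 90.00°) = -113.70°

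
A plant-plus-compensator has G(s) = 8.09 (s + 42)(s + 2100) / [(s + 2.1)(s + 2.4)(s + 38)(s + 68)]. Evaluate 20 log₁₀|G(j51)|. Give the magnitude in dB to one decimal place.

|j51 + 42| = √(51² + 42²) = 66.07
|j51 + 2100| = √(51² + 2100²) = 2101
|j51 + 2.1| = √(51² + 2.1²) = 51.04
|j51 + 2.4| = √(51² + 2.4²) = 51.06
|j51 + 38| = √(51² + 38²) = 63.6
|j51 + 68| = √(51² + 68²) = 85
|G(j51)| = 8.09 × 66.07 × 2101 / (51.04 × 51.06 × 63.6 × 85) = 0.079693
20 log₁₀(0.079693) = -21.97 dB

-22.0 dB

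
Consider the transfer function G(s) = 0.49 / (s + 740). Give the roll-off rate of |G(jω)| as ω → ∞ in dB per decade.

-20 dB/decade

With 0 zeros and 1 pole, the high-frequency asymptotic slope is 20 × (0 − 1) = -20 dB/decade.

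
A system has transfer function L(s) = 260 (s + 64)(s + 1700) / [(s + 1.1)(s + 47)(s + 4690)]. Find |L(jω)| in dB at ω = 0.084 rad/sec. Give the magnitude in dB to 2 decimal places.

|j0.084 + 64| = √(0.084² + 64²) = 64
|j0.084 + 1700| = √(0.084² + 1700²) = 1700
|j0.084 + 1.1| = √(0.084² + 1.1²) = 1.103
|j0.084 + 47| = √(0.084² + 47²) = 47
|j0.084 + 4690| = √(0.084² + 4690²) = 4690
|L(j0.084)| = 260 × 64 × 1700 / (1.103 × 47 × 4690) = 116.33
20 log₁₀(116.33) = 41.314 dB

41.31 dB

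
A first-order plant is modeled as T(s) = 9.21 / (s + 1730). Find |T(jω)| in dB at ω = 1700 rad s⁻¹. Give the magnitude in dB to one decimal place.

-48.4 dB

|j1700 + 1730| = √(1700² + 1730²) = 2425
|T(j1700)| = 9.21 / 2425 = 0.0037972
20 log₁₀(0.0037972) = -48.41 dB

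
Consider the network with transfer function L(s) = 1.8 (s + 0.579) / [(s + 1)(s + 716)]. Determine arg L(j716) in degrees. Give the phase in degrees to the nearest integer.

-45 deg

∠(j716 + 0.579) = arctan(716/0.579) = 89.95°
∠(j716 + 1) = arctan(716/1) = 89.92°
∠(j716 + 716) = arctan(716/716) = 45.00°
∠L(j716) = 89.95° − (89.92° + 45.00°) = -44.97°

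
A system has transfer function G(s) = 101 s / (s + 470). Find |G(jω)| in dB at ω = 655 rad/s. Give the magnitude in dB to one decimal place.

38.3 dB

|j655| = 655
|j655 + 470| = √(655² + 470²) = 806.2
|G(j655)| = 101 × 655 / 806.2 = 82.06
20 log₁₀(82.06) = 38.28 dB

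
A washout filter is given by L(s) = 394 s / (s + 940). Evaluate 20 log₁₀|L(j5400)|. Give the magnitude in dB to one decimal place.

51.8 dB

|j5400| = 5400
|j5400 + 940| = √(5400² + 940²) = 5481
|L(j5400)| = 394 × 5400 / 5481 = 388.16
20 log₁₀(388.16) = 51.78 dB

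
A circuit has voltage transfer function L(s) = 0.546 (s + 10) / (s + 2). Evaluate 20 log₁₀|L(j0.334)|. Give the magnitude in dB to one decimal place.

|j0.334 + 10| = √(0.334² + 10²) = 10.01
|j0.334 + 2| = √(0.334² + 2²) = 2.028
|L(j0.334)| = 0.546 × 10.01 / 2.028 = 2.6942
20 log₁₀(2.6942) = 8.61 dB

8.6 dB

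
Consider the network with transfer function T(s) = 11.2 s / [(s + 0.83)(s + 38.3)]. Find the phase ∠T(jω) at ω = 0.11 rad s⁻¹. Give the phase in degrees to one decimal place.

∠(j0.11) = 90.00°
∠(j0.11 + 0.83) = arctan(0.11/0.83) = 7.55°
∠(j0.11 + 38.3) = arctan(0.11/38.3) = 0.16°
∠T(j0.11) = 90.00° − (7.55° + 0.16°) = 82.29°

82.3°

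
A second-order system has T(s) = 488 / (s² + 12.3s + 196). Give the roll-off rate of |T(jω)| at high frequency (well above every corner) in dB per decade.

With 0 zeros and 2 poles, the high-frequency asymptotic slope is 20 × (0 − 2) = -40 dB/decade.

-40 dB/decade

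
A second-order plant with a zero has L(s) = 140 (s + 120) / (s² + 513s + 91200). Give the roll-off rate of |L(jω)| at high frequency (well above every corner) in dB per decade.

With 1 zero and 2 poles, the high-frequency asymptotic slope is 20 × (1 − 2) = -20 dB/decade.

-20 dB/decade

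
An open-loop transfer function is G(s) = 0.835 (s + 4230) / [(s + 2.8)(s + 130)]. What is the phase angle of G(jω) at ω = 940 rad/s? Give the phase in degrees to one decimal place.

-159.4°

∠(j940 + 4230) = arctan(940/4230) = 12.53°
∠(j940 + 2.8) = arctan(940/2.8) = 89.83°
∠(j940 + 130) = arctan(940/130) = 82.13°
∠G(j940) = 12.53° − (89.83° + 82.13°) = -159.43°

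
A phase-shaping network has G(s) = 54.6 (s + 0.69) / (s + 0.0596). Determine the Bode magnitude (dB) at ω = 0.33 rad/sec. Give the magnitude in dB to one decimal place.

41.9 dB

|j0.33 + 0.69| = √(0.33² + 0.69²) = 0.7649
|j0.33 + 0.0596| = √(0.33² + 0.0596²) = 0.3353
|G(j0.33)| = 54.6 × 0.7649 / 0.3353 = 124.53
20 log₁₀(124.53) = 41.91 dB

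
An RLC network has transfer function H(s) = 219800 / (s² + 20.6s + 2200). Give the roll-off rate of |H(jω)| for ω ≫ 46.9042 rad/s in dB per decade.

With 0 zeros and 2 poles, the high-frequency asymptotic slope is 20 × (0 − 2) = -40 dB/decade.

-40 dB/decade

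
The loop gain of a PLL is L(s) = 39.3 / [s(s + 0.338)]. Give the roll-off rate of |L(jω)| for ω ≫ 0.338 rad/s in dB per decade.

-40 dB/decade

With 0 zeros and 2 poles, the high-frequency asymptotic slope is 20 × (0 − 2) = -40 dB/decade.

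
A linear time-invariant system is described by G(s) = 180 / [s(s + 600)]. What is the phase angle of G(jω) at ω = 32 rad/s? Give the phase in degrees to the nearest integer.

∠(j32 + 600) = arctan(32/600) = 3.05°
∠(j32) = 90.00°
∠G(j32) = − (3.05° + 90.00°) = -93.05°

-93°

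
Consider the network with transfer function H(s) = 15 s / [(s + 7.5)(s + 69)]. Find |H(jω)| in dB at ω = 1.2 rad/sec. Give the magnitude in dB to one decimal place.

-29.3 dB

|j1.2| = 1.2
|j1.2 + 7.5| = √(1.2² + 7.5²) = 7.595
|j1.2 + 69| = √(1.2² + 69²) = 69.01
|H(j1.2)| = 15 × 1.2 / (7.595 × 69.01) = 0.034341
20 log₁₀(0.034341) = -29.28 dB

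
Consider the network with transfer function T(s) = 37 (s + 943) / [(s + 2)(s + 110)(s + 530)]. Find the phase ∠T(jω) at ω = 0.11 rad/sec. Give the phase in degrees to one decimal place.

-3.2 deg

∠(j0.11 + 943) = arctan(0.11/943) = 0.01°
∠(j0.11 + 2) = arctan(0.11/2) = 3.15°
∠(j0.11 + 110) = arctan(0.11/110) = 0.06°
∠(j0.11 + 530) = arctan(0.11/530) = 0.01°
∠T(j0.11) = 0.01° − (3.15° + 0.06° + 0.01°) = -3.21°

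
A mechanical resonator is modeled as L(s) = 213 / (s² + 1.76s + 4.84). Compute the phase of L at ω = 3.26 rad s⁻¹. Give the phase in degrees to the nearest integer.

∠[(j3.26)² + 1.76(j3.26) + 4.84] = ∠[-5.7876 + j5.7376] = 135.25°
∠L(j3.26) = −135.25° = -135.25°

-135°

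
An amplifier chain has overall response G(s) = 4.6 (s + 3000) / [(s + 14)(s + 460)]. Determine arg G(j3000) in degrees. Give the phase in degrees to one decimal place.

-126.0°

∠(j3000 + 3000) = arctan(3000/3000) = 45.00°
∠(j3000 + 14) = arctan(3000/14) = 89.73°
∠(j3000 + 460) = arctan(3000/460) = 81.28°
∠G(j3000) = 45.00° − (89.73° + 81.28°) = -126.02°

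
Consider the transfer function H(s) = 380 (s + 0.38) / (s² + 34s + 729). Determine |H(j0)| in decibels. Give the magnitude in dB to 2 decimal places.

H(0) = 380 × 0.38 / 729 = 0.19808
20 log₁₀(0.19808) = -14.063 dB

-14.06 dB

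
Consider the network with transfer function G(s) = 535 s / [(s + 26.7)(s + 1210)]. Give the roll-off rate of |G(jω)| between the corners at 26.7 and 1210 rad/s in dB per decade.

0 dB/decade

In this band the factors already past their corner are: 1 differentiator zero, pole at 26.7; net slope = 0 dB/decade.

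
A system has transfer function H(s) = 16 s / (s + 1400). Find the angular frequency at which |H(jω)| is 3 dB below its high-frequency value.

For a single-pole high-pass, the −3 dB point is at the pole: ω = 1400 rad/s.

1400 rad/s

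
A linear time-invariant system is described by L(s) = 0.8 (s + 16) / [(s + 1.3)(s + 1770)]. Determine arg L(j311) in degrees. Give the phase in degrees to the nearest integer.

-13°

∠(j311 + 16) = arctan(311/16) = 87.05°
∠(j311 + 1.3) = arctan(311/1.3) = 89.76°
∠(j311 + 1770) = arctan(311/1770) = 9.97°
∠L(j311) = 87.05° − (89.76° + 9.97°) = -12.67°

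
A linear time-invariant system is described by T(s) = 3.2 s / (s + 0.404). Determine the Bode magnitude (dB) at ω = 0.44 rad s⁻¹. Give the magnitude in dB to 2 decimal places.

|j0.44| = 0.44
|j0.44 + 0.404| = √(0.44² + 0.404²) = 0.5973
|T(j0.44)| = 3.2 × 0.44 / 0.5973 = 2.3571
20 log₁₀(2.3571) = 7.448 dB

7.45 dB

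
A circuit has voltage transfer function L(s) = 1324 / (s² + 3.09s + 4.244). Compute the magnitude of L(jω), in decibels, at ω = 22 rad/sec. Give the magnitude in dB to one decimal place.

8.7 dB

|(j22)² + 3.09(j22) + 4.244| = |-479.76 + j67.98| = 484.5
|L(j22)| = 1324 / 484.5 = 2.7324
20 log₁₀(2.7324) = 8.73 dB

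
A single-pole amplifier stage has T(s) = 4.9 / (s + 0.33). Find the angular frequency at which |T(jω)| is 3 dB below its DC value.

For a single-pole low-pass, the −3 dB point is at the pole: ω = 0.33 rad/sec.

0.33 rad/sec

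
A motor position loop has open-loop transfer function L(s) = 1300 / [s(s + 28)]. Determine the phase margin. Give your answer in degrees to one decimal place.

42.0°

Gain crossover: |L(jω)| = 1 at ω ≈ 31.1 rad/sec.
∠L(j31.1) = −90° − arctan(31.1/28) ≈ -137.98°
PM = 180° + (-137.98°) = 42.02°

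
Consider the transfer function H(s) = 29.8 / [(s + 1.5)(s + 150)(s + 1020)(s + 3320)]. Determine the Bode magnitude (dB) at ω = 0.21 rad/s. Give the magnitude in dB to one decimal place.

|j0.21 + 1.5| = √(0.21² + 1.5²) = 1.515
|j0.21 + 150| = √(0.21² + 150²) = 150
|j0.21 + 1020| = √(0.21² + 1020²) = 1020
|j0.21 + 3320| = √(0.21² + 3320²) = 3320
|H(j0.21)| = 29.8 / (1.515 × 150 × 1020 × 3320) = 3.8733e-08
20 log₁₀(3.8733e-08) = -148.24 dB

-148.2 dB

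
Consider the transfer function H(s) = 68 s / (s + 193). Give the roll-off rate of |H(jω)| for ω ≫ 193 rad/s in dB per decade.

With 1 zero and 1 pole, the high-frequency asymptotic slope is 20 × (1 − 1) = 0 dB/decade.

0 dB/decade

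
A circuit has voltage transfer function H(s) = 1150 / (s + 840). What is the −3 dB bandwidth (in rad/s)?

840 rad/s

For a single-pole low-pass, the −3 dB point is at the pole: ω = 840 rad/s.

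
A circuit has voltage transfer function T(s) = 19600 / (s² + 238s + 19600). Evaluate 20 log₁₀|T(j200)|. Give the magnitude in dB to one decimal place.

-8.4 dB

|(j200)² + 238(j200) + 19600| = |-20400 + j47600| = 5.179e+04
|T(j200)| = 19600 / 5.179e+04 = 0.37847
20 log₁₀(0.37847) = -8.44 dB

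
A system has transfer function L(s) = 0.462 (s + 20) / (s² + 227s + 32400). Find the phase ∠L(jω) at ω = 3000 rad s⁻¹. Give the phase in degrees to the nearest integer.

∠(j3000 + 20) = arctan(3000/20) = 89.62°
∠[(j3000)² + 227(j3000) + 32400] = ∠[-8.9676e+06 + j6.81e+05] = 175.66°
∠L(j3000) = 89.62° − 175.66° = -86.04°

-86°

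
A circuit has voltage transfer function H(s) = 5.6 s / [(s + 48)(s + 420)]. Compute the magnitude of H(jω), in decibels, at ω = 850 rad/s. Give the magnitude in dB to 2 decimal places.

-44.59 dB

|j850| = 850
|j850 + 48| = √(850² + 48²) = 851.4
|j850 + 420| = √(850² + 420²) = 948.1
|H(j850)| = 5.6 × 850 / (851.4 × 948.1) = 0.0058971
20 log₁₀(0.0058971) = -44.587 dB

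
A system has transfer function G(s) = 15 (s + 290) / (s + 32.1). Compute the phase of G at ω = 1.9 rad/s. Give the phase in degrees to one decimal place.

∠(j1.9 + 290) = arctan(1.9/290) = 0.38°
∠(j1.9 + 32.1) = arctan(1.9/32.1) = 3.39°
∠G(j1.9) = 0.38° − 3.39° = -3.01°

-3.0°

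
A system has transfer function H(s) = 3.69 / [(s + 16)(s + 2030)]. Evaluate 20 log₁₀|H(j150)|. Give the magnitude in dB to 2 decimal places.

-98.40 dB

|j150 + 16| = √(150² + 16²) = 150.9
|j150 + 2030| = √(150² + 2030²) = 2036
|H(j150)| = 3.69 / (150.9 × 2036) = 1.2017e-05
20 log₁₀(1.2017e-05) = -98.404 dB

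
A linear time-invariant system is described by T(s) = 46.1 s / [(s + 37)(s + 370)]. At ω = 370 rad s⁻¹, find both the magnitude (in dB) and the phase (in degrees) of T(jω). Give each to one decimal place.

|T| = -21.1 dB, ∠T = -39.3°

|j370| = 370
|j370 + 37| = √(370² + 37²) = 371.8
|j370 + 370| = √(370² + 370²) = 523.3
|T(j370)| = 46.1 × 370 / (371.8 × 523.3) = 0.087664
20 log₁₀(0.087664) = -21.14 dB
∠(j370) = 90.00°
∠(j370 + 37) = arctan(370/37) = 84.29°
∠(j370 + 370) = arctan(370/370) = 45.00°
∠T(j370) = 90.00° − (84.29° + 45.00°) = -39.29°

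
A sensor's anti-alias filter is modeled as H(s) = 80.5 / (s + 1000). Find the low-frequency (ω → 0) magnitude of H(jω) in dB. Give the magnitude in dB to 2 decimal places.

-21.88 dB

H(0) = 80.5 / 1000 = 0.0805
20 log₁₀(0.0805) = -21.884 dB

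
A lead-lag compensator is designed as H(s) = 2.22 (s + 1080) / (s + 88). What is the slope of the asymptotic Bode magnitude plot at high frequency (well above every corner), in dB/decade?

0 dB/decade

With 1 zero and 1 pole, the high-frequency asymptotic slope is 20 × (1 − 1) = 0 dB/decade.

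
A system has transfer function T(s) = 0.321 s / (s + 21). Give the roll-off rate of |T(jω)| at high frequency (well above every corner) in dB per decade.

0 dB/decade

With 1 zero and 1 pole, the high-frequency asymptotic slope is 20 × (1 − 1) = 0 dB/decade.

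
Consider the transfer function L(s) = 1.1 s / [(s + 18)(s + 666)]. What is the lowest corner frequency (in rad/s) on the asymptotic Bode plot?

Break frequencies occur at each pole and zero magnitude: 18 rad/s, 666 rad/s.
The lowest is 18 rad/s.

18 rad/s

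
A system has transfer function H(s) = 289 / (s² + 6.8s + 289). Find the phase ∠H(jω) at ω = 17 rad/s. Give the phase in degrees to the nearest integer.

∠[(j17)² + 6.8(j17) + 289] = ∠[0 + j115.6] = 90.00°
∠H(j17) = −90.00° = -90.00°

-90 deg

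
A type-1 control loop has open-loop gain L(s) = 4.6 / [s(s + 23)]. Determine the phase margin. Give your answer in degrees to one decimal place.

89.5°

Gain crossover: |L(jω)| = 1 at ω ≈ 0.2 rad/s.
∠L(j0.2) = −90° − arctan(0.2/23) ≈ -90.50°
PM = 180° + (-90.50°) = 89.50°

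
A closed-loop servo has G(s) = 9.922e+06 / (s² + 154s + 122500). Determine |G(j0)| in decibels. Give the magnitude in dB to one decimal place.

G(0) = 9.922e+06 / 122500 = 80.996
20 log₁₀(80.996) = 38.17 dB

38.2 dB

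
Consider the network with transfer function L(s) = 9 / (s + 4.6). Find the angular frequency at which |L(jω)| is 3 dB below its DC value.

4.6 rad/s

For a single-pole low-pass, the −3 dB point is at the pole: ω = 4.6 rad/s.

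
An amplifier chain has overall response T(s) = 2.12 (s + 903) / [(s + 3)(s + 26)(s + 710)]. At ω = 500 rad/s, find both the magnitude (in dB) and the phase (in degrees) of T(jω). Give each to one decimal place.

|T| = -99.9 dB, ∠T = -182.9°

|j500 + 903| = √(500² + 903²) = 1032
|j500 + 3| = √(500² + 3²) = 500
|j500 + 26| = √(500² + 26²) = 500.7
|j500 + 710| = √(500² + 710²) = 868.4
|T(j500)| = 2.12 × 1032 / (500 × 500.7 × 868.4) = 1.0066e-05
20 log₁₀(1.0066e-05) = -99.94 dB
∠(j500 + 903) = arctan(500/903) = 28.97°
∠(j500 + 3) = arctan(500/3) = 89.66°
∠(j500 + 26) = arctan(500/26) = 87.02°
∠(j500 + 710) = arctan(500/710) = 35.15°
∠T(j500) = 28.97° − (89.66° + 87.02° + 35.15°) = -182.86°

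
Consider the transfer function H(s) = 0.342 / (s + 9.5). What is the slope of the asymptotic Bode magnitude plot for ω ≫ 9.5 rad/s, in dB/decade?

-20 dB/decade

With 0 zeros and 1 pole, the high-frequency asymptotic slope is 20 × (0 − 1) = -20 dB/decade.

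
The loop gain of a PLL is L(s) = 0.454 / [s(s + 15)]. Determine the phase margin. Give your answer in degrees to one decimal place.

89.9°

Gain crossover: |L(jω)| = 1 at ω ≈ 0.0303 rad/sec.
∠L(j0.0303) = −90° − arctan(0.0303/15) ≈ -90.12°
PM = 180° + (-90.12°) = 89.88°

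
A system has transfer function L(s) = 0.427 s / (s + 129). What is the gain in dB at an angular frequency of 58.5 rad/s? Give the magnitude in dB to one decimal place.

-15.1 dB

|j58.5| = 58.5
|j58.5 + 129| = √(58.5² + 129²) = 141.6
|L(j58.5)| = 0.427 × 58.5 / 141.6 = 0.17635
20 log₁₀(0.17635) = -15.07 dB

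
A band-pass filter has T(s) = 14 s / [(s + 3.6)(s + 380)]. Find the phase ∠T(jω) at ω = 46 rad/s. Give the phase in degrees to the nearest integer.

-2°

∠(j46) = 90.00°
∠(j46 + 3.6) = arctan(46/3.6) = 85.53°
∠(j46 + 380) = arctan(46/380) = 6.90°
∠T(j46) = 90.00° − (85.53° + 6.90°) = -2.43°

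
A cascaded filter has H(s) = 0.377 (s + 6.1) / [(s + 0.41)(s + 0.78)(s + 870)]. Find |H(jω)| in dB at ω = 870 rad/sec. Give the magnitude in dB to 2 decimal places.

-129.06 dB

|j870 + 6.1| = √(870² + 6.1²) = 870
|j870 + 0.41| = √(870² + 0.41²) = 870
|j870 + 0.78| = √(870² + 0.78²) = 870
|j870 + 870| = √(870² + 870²) = 1230
|H(j870)| = 0.377 × 870 / (870 × 870 × 1230) = 3.5221e-07
20 log₁₀(3.5221e-07) = -129.064 dB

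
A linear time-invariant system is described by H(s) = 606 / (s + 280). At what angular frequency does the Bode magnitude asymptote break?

280 rad/s

The single real pole at s = −280 gives a corner at ω = 280 rad/s.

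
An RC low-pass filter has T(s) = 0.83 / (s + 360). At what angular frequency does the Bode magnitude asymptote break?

360 rad/s

The single real pole at s = −360 gives a corner at ω = 360 rad/s.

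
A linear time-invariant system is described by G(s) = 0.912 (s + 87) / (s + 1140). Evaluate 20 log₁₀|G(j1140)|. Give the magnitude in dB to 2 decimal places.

-3.79 dB

|j1140 + 87| = √(1140² + 87²) = 1143
|j1140 + 1140| = √(1140² + 1140²) = 1612
|G(j1140)| = 0.912 × 1143 / 1612 = 0.64676
20 log₁₀(0.64676) = -3.785 dB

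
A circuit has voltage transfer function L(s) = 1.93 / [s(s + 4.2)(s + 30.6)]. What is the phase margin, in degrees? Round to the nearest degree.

Gain crossover: |L(jω)| = 1 at ω ≈ 0.015 rad/s.
∠L(j0.015) = −90° − arctan(0.015/4.2) − arctan(0.015/30.6) ≈ -90.23°
PM = 180° + (-90.23°) = 89.77°

90°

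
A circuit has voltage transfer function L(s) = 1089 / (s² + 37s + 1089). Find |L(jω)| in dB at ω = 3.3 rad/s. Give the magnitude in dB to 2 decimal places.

0.03 dB

|(j3.3)² + 37(j3.3) + 1089| = |1078.1 + j122.1| = 1085
|L(j3.3)| = 1089 / 1085 = 1.0037
20 log₁₀(1.0037) = 0.032 dB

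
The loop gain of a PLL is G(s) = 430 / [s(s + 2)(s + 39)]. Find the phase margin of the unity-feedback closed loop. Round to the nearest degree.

Gain crossover: |G(jω)| = 1 at ω ≈ 3.03 rad s⁻¹.
∠G(j3.03) = −90° − arctan(3.03/2) − arctan(3.03/39) ≈ -151.00°
PM = 180° + (-151.00°) = 29.00°

29 deg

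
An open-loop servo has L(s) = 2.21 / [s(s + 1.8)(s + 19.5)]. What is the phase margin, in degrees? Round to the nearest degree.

Gain crossover: |L(jω)| = 1 at ω ≈ 0.0629 rad/s.
∠L(j0.0629) = −90° − arctan(0.0629/1.8) − arctan(0.0629/19.5) ≈ -92.19°
PM = 180° + (-92.19°) = 87.81°

88°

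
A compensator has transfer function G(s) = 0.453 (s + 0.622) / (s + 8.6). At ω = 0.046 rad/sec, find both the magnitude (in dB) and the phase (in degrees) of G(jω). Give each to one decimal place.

|j0.046 + 0.622| = √(0.046² + 0.622²) = 0.6237
|j0.046 + 8.6| = √(0.046² + 8.6²) = 8.6
|G(j0.046)| = 0.453 × 0.6237 / 8.6 = 0.032852
20 log₁₀(0.032852) = -29.67 dB
∠(j0.046 + 0.622) = arctan(0.046/0.622) = 4.23°
∠(j0.046 + 8.6) = arctan(0.046/8.6) = 0.31°
∠G(j0.046) = 4.23° − 0.31° = 3.92°

|G| = -29.7 dB, ∠G = 3.9 deg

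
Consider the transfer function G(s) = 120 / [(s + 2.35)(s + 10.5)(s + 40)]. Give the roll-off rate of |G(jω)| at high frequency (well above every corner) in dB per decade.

-60 dB/decade

With 0 zeros and 3 poles, the high-frequency asymptotic slope is 20 × (0 − 3) = -60 dB/decade.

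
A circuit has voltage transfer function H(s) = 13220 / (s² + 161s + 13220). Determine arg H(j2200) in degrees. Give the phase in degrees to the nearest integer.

-176°

∠[(j2200)² + 161(j2200) + 13220] = ∠[-4.8268e+06 + j3.542e+05] = 175.80°
∠H(j2200) = −175.80° = -175.80°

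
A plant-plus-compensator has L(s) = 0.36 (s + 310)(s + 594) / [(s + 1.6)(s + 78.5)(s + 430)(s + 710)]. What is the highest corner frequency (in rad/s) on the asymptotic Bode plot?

Break frequencies occur at each pole and zero magnitude: 1.6 rad/s, 78.5 rad/s, 310 rad/s, 430 rad/s, 594 rad/s, 710 rad/s.
The highest is 710 rad/s.

710 rad/s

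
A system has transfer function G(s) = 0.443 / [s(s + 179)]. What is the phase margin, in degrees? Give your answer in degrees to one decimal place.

Gain crossover: |G(jω)| = 1 at ω ≈ 0.00247 rad s⁻¹.
∠G(j0.00247) = −90° − arctan(0.00247/179) ≈ -90.00°
PM = 180° + (-90.00°) = 90.00°

90.0 deg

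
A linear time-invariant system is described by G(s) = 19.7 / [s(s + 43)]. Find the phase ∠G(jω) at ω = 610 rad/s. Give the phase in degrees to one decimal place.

-176.0°

∠(j610 + 43) = arctan(610/43) = 85.97°
∠(j610) = 90.00°
∠G(j610) = − (85.97° + 90.00°) = -175.97°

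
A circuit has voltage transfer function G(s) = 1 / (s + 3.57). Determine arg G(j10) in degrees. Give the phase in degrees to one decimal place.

-70.4 deg

∠(j10 + 3.57) = arctan(10/3.57) = 70.35°
∠G(j10) = −70.35° = -70.35°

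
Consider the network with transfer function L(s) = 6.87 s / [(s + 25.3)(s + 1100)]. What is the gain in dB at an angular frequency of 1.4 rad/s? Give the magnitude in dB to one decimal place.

|j1.4| = 1.4
|j1.4 + 25.3| = √(1.4² + 25.3²) = 25.34
|j1.4 + 1100| = √(1.4² + 1100²) = 1100
|L(j1.4)| = 6.87 × 1.4 / (25.34 × 1100) = 0.00034507
20 log₁₀(0.00034507) = -69.24 dB

-69.2 dB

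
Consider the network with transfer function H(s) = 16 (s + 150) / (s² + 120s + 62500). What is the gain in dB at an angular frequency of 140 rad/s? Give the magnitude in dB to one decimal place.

|j140 + 150| = √(140² + 150²) = 205.2
|(j140)² + 120(j140) + 62500| = |42900 + j16800| = 4.607e+04
|H(j140)| = 16 × 205.2 / 4.607e+04 = 0.071256
20 log₁₀(0.071256) = -22.94 dB

-22.9 dB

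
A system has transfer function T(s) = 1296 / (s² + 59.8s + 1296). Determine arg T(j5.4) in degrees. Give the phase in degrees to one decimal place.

-14.3 deg

∠[(j5.4)² + 59.8(j5.4) + 1296] = ∠[1266.8 + j322.92] = 14.30°
∠T(j5.4) = −14.30° = -14.30°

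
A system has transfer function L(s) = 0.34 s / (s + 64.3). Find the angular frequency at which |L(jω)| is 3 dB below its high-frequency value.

64.3 rad s⁻¹

For a single-pole high-pass, the −3 dB point is at the pole: ω = 64.3 rad s⁻¹.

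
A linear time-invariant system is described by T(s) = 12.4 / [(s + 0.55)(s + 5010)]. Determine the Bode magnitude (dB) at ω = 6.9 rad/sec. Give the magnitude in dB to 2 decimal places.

-68.93 dB

|j6.9 + 0.55| = √(6.9² + 0.55²) = 6.922
|j6.9 + 5010| = √(6.9² + 5010²) = 5010
|T(j6.9)| = 12.4 / (6.922 × 5010) = 0.00035757
20 log₁₀(0.00035757) = -68.933 dB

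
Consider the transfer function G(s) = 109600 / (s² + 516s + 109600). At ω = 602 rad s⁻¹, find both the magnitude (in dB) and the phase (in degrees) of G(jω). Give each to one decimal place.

|(j602)² + 516(j602) + 109600| = |-2.528e+05 + j3.1063e+05| = 4.005e+05
|G(j602)| = 109600 / 4.005e+05 = 0.27366
20 log₁₀(0.27366) = -11.26 dB
∠[(j602)² + 516(j602) + 109600] = ∠[-2.528e+05 + j3.1063e+05] = 129.14°
∠G(j602) = −129.14° = -129.14°

|G| = -11.3 dB, ∠G = -129.1°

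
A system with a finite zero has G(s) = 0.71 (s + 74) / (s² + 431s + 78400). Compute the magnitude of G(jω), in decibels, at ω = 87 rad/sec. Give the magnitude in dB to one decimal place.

|j87 + 74| = √(87² + 74²) = 114.2
|(j87)² + 431(j87) + 78400| = |70831 + j37497| = 8.014e+04
|G(j87)| = 0.71 × 114.2 / 8.014e+04 = 0.0010118
20 log₁₀(0.0010118) = -59.90 dB

-59.9 dB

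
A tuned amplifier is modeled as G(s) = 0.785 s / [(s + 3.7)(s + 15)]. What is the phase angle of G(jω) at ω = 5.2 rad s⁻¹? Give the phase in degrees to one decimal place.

16.3°

∠(j5.2) = 90.00°
∠(j5.2 + 3.7) = arctan(5.2/3.7) = 54.57°
∠(j5.2 + 15) = arctan(5.2/15) = 19.12°
∠G(j5.2) = 90.00° − (54.57° + 19.12°) = 16.31°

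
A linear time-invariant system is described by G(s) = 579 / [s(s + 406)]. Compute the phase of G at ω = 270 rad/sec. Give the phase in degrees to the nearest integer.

∠(j270 + 406) = arctan(270/406) = 33.62°
∠(j270) = 90.00°
∠G(j270) = − (33.62° + 90.00°) = -123.62°

-124°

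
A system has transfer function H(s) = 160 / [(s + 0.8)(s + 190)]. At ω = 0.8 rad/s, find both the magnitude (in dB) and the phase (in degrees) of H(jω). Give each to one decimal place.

|j0.8 + 0.8| = √(0.8² + 0.8²) = 1.131
|j0.8 + 190| = √(0.8² + 190²) = 190
|H(j0.8)| = 160 / (1.131 × 190) = 0.74432
20 log₁₀(0.74432) = -2.56 dB
∠(j0.8 + 0.8) = arctan(0.8/0.8) = 45.00°
∠(j0.8 + 190) = arctan(0.8/190) = 0.24°
∠H(j0.8) = − (45.00° + 0.24°) = -45.24°

|H| = -2.6 dB, ∠H = -45.2°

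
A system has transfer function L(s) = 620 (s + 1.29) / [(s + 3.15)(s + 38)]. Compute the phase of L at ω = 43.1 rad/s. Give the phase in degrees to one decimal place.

∠(j43.1 + 1.29) = arctan(43.1/1.29) = 88.29°
∠(j43.1 + 3.15) = arctan(43.1/3.15) = 85.82°
∠(j43.1 + 38) = arctan(43.1/38) = 48.60°
∠L(j43.1) = 88.29° − (85.82° + 48.60°) = -46.13°

-46.1°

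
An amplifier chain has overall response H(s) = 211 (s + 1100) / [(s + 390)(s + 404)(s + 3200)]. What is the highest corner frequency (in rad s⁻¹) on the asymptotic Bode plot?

Break frequencies occur at each pole and zero magnitude: 390 rad s⁻¹, 404 rad s⁻¹, 1100 rad s⁻¹, 3200 rad s⁻¹.
The highest is 3200 rad s⁻¹.

3200 rad s⁻¹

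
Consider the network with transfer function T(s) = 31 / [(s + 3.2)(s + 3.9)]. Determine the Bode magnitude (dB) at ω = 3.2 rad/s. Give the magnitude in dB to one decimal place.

|j3.2 + 3.2| = √(3.2² + 3.2²) = 4.525
|j3.2 + 3.9| = √(3.2² + 3.9²) = 5.045
|T(j3.2)| = 31 / (4.525 × 5.045) = 1.3579
20 log₁₀(1.3579) = 2.66 dB

2.7 dB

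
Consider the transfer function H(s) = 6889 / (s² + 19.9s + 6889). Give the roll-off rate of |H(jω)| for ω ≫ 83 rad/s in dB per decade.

With 0 zeros and 2 poles, the high-frequency asymptotic slope is 20 × (0 − 2) = -40 dB/decade.

-40 dB/decade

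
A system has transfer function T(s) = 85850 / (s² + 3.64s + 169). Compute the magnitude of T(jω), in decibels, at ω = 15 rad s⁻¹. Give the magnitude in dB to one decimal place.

60.8 dB

|(j15)² + 3.64(j15) + 169| = |-56 + j54.6| = 78.21
|T(j15)| = 85850 / 78.21 = 1097.7
20 log₁₀(1097.7) = 60.81 dB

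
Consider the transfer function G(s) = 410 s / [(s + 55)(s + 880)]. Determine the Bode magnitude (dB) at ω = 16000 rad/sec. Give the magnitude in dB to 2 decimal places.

|j16000| = 1.6e+04
|j16000 + 55| = √(16000² + 55²) = 1.6e+04
|j16000 + 880| = √(16000² + 880²) = 1.602e+04
|G(j16000)| = 410 × 1.6e+04 / (1.6e+04 × 1.602e+04) = 0.025586
20 log₁₀(0.025586) = -31.840 dB

-31.84 dB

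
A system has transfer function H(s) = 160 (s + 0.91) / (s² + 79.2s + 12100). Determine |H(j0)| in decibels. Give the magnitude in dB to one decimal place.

-38.4 dB

H(0) = 160 × 0.91 / 12100 = 0.012033
20 log₁₀(0.012033) = -38.39 dB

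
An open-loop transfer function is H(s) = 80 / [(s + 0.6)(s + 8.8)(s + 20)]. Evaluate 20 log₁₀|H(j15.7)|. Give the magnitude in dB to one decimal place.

|j15.7 + 0.6| = √(15.7² + 0.6²) = 15.71
|j15.7 + 8.8| = √(15.7² + 8.8²) = 18
|j15.7 + 20| = √(15.7² + 20²) = 25.43
|H(j15.7)| = 80 / (15.71 × 18 × 25.43) = 0.011127
20 log₁₀(0.011127) = -39.07 dB

-39.1 dB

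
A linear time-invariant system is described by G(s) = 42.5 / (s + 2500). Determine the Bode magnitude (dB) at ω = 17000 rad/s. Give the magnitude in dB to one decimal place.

|j17000 + 2500| = √(17000² + 2500²) = 1.718e+04
|G(j17000)| = 42.5 / 1.718e+04 = 0.0024734
20 log₁₀(0.0024734) = -52.13 dB

-52.1 dB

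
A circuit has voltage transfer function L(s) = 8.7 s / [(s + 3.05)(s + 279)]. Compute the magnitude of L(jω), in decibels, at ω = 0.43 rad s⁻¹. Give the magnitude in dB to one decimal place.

|j0.43| = 0.43
|j0.43 + 3.05| = √(0.43² + 3.05²) = 3.08
|j0.43 + 279| = √(0.43² + 279²) = 279
|L(j0.43)| = 8.7 × 0.43 / (3.08 × 279) = 0.0043532
20 log₁₀(0.0043532) = -47.22 dB

-47.2 dB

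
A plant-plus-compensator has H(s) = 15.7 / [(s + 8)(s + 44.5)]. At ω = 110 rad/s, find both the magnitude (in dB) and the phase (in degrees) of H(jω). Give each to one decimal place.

|j110 + 8| = √(110² + 8²) = 110.3
|j110 + 44.5| = √(110² + 44.5²) = 118.7
|H(j110)| = 15.7 / (110.3 × 118.7) = 0.0011997
20 log₁₀(0.0011997) = -58.42 dB
∠(j110 + 8) = arctan(110/8) = 85.84°
∠(j110 + 44.5) = arctan(110/44.5) = 67.97°
∠H(j110) = − (85.84° + 67.97°) = -153.81°

|H| = -58.4 dB, ∠H = -153.8°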